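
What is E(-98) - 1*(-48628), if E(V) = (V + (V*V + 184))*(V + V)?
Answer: -1850612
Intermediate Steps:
E(V) = 2*V*(184 + V + V**2) (E(V) = (V + (V**2 + 184))*(2*V) = (V + (184 + V**2))*(2*V) = (184 + V + V**2)*(2*V) = 2*V*(184 + V + V**2))
E(-98) - 1*(-48628) = 2*(-98)*(184 - 98 + (-98)**2) - 1*(-48628) = 2*(-98)*(184 - 98 + 9604) + 48628 = 2*(-98)*9690 + 48628 = -1899240 + 48628 = -1850612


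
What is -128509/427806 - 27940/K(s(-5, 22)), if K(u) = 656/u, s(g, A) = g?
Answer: 7460024537/35080092 ≈ 212.66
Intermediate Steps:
-128509/427806 - 27940/K(s(-5, 22)) = -128509/427806 - 27940/(656/(-5)) = -128509*1/427806 - 27940/(656*(-⅕)) = -128509/427806 - 27940/(-656/5) = -128509/427806 - 27940*(-5/656) = -128509/427806 + 34925/164 = 7460024537/35080092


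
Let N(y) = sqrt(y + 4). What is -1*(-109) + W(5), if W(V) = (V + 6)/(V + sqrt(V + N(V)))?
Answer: 1908/17 - 22*sqrt(2)/17 ≈ 110.41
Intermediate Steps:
N(y) = sqrt(4 + y)
W(V) = (6 + V)/(V + sqrt(V + sqrt(4 + V))) (W(V) = (V + 6)/(V + sqrt(V + sqrt(4 + V))) = (6 + V)/(V + sqrt(V + sqrt(4 + V))))
-1*(-109) + W(5) = -1*(-109) + (6 + 5)/(5 + sqrt(5 + sqrt(4 + 5))) = 109 + 11/(5 + sqrt(5 + sqrt(9))) = 109 + 11/(5 + sqrt(5 + 3)) = 109 + 11/(5 + sqrt(8)) = 109 + 11/(5 + 2*sqrt(2))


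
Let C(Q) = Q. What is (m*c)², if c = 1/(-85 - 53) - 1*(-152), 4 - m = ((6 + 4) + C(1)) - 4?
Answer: 439950625/2116 ≈ 2.0792e+5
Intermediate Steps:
m = -3 (m = 4 - (((6 + 4) + 1) - 4) = 4 - ((10 + 1) - 4) = 4 - (11 - 4) = 4 - 1*7 = 4 - 7 = -3)
c = 20975/138 (c = 1/(-138) + 152 = -1/138 + 152 = 20975/138 ≈ 151.99)
(m*c)² = (-3*20975/138)² = (-20975/46)² = 439950625/2116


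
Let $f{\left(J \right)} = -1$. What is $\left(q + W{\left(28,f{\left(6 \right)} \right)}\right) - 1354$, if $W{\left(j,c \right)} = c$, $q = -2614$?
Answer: $-3969$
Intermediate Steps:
$\left(q + W{\left(28,f{\left(6 \right)} \right)}\right) - 1354 = \left(-2614 - 1\right) - 1354 = -2615 - 1354 = -3969$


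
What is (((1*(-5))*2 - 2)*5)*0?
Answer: 0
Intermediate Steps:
(((1*(-5))*2 - 2)*5)*0 = ((-5*2 - 2)*5)*0 = ((-10 - 2)*5)*0 = -12*5*0 = -60*0 = 0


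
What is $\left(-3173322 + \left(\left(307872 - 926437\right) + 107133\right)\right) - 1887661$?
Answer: $-5572415$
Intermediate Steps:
$\left(-3173322 + \left(\left(307872 - 926437\right) + 107133\right)\right) - 1887661 = \left(-3173322 + \left(-618565 + 107133\right)\right) - 1887661 = \left(-3173322 - 511432\right) - 1887661 = -3684754 - 1887661 = -5572415$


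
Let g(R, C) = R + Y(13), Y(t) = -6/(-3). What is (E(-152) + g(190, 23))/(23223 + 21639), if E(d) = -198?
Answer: -1/7477 ≈ -0.00013374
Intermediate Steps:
Y(t) = 2 (Y(t) = -6*(-⅓) = 2)
g(R, C) = 2 + R (g(R, C) = R + 2 = 2 + R)
(E(-152) + g(190, 23))/(23223 + 21639) = (-198 + (2 + 190))/(23223 + 21639) = (-198 + 192)/44862 = -6*1/44862 = -1/7477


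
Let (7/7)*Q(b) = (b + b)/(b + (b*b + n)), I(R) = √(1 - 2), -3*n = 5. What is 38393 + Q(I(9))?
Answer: 2802707/73 - 48*I/73 ≈ 38393.0 - 0.65753*I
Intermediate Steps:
n = -5/3 (n = -⅓*5 = -5/3 ≈ -1.6667)
I(R) = I (I(R) = √(-1) = I)
Q(b) = 2*b/(-5/3 + b + b²) (Q(b) = (b + b)/(b + (b*b - 5/3)) = (2*b)/(b + (b² - 5/3)) = (2*b)/(b + (-5/3 + b²)) = (2*b)/(-5/3 + b + b²) = 2*b/(-5/3 + b + b²))
38393 + Q(I(9)) = 38393 + 6*I/(-5 + 3*I + 3*I²) = 38393 + 6*I/(-5 + 3*I + 3*(-1)) = 38393 + 6*I/(-5 + 3*I - 3) = 38393 + 6*I/(-8 + 3*I) = 38393 + 6*I*((-8 - 3*I)/73) = 38393 + 6*I*(-8 - 3*I)/73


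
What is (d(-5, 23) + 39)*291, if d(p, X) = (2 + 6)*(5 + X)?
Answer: 76533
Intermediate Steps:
d(p, X) = 40 + 8*X (d(p, X) = 8*(5 + X) = 40 + 8*X)
(d(-5, 23) + 39)*291 = ((40 + 8*23) + 39)*291 = ((40 + 184) + 39)*291 = (224 + 39)*291 = 263*291 = 76533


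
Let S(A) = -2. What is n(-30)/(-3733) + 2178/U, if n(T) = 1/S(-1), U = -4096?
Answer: -4064213/7645184 ≈ -0.53160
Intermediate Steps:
n(T) = -½ (n(T) = 1/(-2) = -½)
n(-30)/(-3733) + 2178/U = -½/(-3733) + 2178/(-4096) = -½*(-1/3733) + 2178*(-1/4096) = 1/7466 - 1089/2048 = -4064213/7645184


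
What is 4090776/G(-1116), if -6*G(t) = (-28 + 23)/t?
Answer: -27391836096/5 ≈ -5.4784e+9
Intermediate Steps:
G(t) = 5/(6*t) (G(t) = -(-28 + 23)/(6*t) = -(-5)/(6*t) = 5/(6*t))
4090776/G(-1116) = 4090776/(((5/6)/(-1116))) = 4090776/(((5/6)*(-1/1116))) = 4090776/(-5/6696) = 4090776*(-6696/5) = -27391836096/5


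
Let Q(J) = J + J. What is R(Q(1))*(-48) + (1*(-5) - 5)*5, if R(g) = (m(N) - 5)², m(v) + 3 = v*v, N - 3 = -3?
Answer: -3122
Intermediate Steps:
N = 0 (N = 3 - 3 = 0)
Q(J) = 2*J
m(v) = -3 + v² (m(v) = -3 + v*v = -3 + v²)
R(g) = 64 (R(g) = ((-3 + 0²) - 5)² = ((-3 + 0) - 5)² = (-3 - 5)² = (-8)² = 64)
R(Q(1))*(-48) + (1*(-5) - 5)*5 = 64*(-48) + (1*(-5) - 5)*5 = -3072 + (-5 - 5)*5 = -3072 - 10*5 = -3072 - 50 = -3122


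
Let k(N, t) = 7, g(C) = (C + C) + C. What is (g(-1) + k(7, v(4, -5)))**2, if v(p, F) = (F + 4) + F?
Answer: 16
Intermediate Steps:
v(p, F) = 4 + 2*F (v(p, F) = (4 + F) + F = 4 + 2*F)
g(C) = 3*C (g(C) = 2*C + C = 3*C)
(g(-1) + k(7, v(4, -5)))**2 = (3*(-1) + 7)**2 = (-3 + 7)**2 = 4**2 = 16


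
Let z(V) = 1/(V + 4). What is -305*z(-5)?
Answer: 305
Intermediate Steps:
z(V) = 1/(4 + V)
-305*z(-5) = -305/(4 - 5) = -305/(-1) = -305*(-1) = 305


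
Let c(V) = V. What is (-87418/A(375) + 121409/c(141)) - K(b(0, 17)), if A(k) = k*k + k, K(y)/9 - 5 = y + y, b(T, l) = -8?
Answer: 67640291/70500 ≈ 959.44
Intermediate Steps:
K(y) = 45 + 18*y (K(y) = 45 + 9*(y + y) = 45 + 9*(2*y) = 45 + 18*y)
A(k) = k + k² (A(k) = k² + k = k + k²)
(-87418/A(375) + 121409/c(141)) - K(b(0, 17)) = (-87418*1/(375*(1 + 375)) + 121409/141) - (45 + 18*(-8)) = (-87418/(375*376) + 121409*(1/141)) - (45 - 144) = (-87418/141000 + 121409/141) - 1*(-99) = (-87418*1/141000 + 121409/141) + 99 = (-43709/70500 + 121409/141) + 99 = 60660791/70500 + 99 = 67640291/70500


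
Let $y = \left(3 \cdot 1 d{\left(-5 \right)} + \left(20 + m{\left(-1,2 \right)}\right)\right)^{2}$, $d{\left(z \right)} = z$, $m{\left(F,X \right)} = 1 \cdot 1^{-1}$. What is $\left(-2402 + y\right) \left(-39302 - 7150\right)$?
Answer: $109905432$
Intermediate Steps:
$m{\left(F,X \right)} = 1$ ($m{\left(F,X \right)} = 1 \cdot 1 = 1$)
$y = 36$ ($y = \left(3 \cdot 1 \left(-5\right) + \left(20 + 1\right)\right)^{2} = \left(3 \left(-5\right) + 21\right)^{2} = \left(-15 + 21\right)^{2} = 6^{2} = 36$)
$\left(-2402 + y\right) \left(-39302 - 7150\right) = \left(-2402 + 36\right) \left(-39302 - 7150\right) = \left(-2366\right) \left(-46452\right) = 109905432$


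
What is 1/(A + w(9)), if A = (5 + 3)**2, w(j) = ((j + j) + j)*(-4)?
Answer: -1/44 ≈ -0.022727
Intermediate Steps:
w(j) = -12*j (w(j) = (2*j + j)*(-4) = (3*j)*(-4) = -12*j)
A = 64 (A = 8**2 = 64)
1/(A + w(9)) = 1/(64 - 12*9) = 1/(64 - 108) = 1/(-44) = -1/44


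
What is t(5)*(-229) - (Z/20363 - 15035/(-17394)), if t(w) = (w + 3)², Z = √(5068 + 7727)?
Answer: -254941499/17394 - √12795/20363 ≈ -14657.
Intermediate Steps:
Z = √12795 ≈ 113.11
t(w) = (3 + w)²
t(5)*(-229) - (Z/20363 - 15035/(-17394)) = (3 + 5)²*(-229) - (√12795/20363 - 15035/(-17394)) = 8²*(-229) - (√12795*(1/20363) - 15035*(-1/17394)) = 64*(-229) - (√12795/20363 + 15035/17394) = -14656 - (15035/17394 + √12795/20363) = -14656 + (-15035/17394 - √12795/20363) = -254941499/17394 - √12795/20363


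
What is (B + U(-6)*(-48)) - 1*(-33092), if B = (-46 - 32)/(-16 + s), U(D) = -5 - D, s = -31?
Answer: 1553146/47 ≈ 33046.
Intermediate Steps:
B = 78/47 (B = (-46 - 32)/(-16 - 31) = -78/(-47) = -78*(-1/47) = 78/47 ≈ 1.6596)
(B + U(-6)*(-48)) - 1*(-33092) = (78/47 + (-5 - 1*(-6))*(-48)) - 1*(-33092) = (78/47 + (-5 + 6)*(-48)) + 33092 = (78/47 + 1*(-48)) + 33092 = (78/47 - 48) + 33092 = -2178/47 + 33092 = 1553146/47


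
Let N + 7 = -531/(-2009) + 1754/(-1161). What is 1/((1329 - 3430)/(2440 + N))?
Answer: -5671941122/4900475349 ≈ -1.1574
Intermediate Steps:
N = -19234438/2332449 (N = -7 + (-531/(-2009) + 1754/(-1161)) = -7 + (-531*(-1/2009) + 1754*(-1/1161)) = -7 + (531/2009 - 1754/1161) = -7 - 2907295/2332449 = -19234438/2332449 ≈ -8.2465)
1/((1329 - 3430)/(2440 + N)) = 1/((1329 - 3430)/(2440 - 19234438/2332449)) = 1/(-2101/5671941122/2332449) = 1/(-2101*2332449/5671941122) = 1/(-4900475349/5671941122) = -5671941122/4900475349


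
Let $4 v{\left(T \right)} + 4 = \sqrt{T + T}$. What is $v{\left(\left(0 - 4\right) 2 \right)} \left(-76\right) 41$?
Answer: $3116 - 3116 i \approx 3116.0 - 3116.0 i$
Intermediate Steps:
$v{\left(T \right)} = -1 + \frac{\sqrt{2} \sqrt{T}}{4}$ ($v{\left(T \right)} = -1 + \frac{\sqrt{T + T}}{4} = -1 + \frac{\sqrt{2 T}}{4} = -1 + \frac{\sqrt{2} \sqrt{T}}{4}$)
$v{\left(\left(0 - 4\right) 2 \right)} \left(-76\right) 41 = \left(-1 + \frac{\sqrt{2} \sqrt{\left(0 - 4\right) 2}}{4}\right) \left(-76\right) 41 = \left(-1 + \frac{\sqrt{2} \sqrt{\left(-4\right) 2}}{4}\right) \left(-76\right) 41 = \left(-1 + \frac{\sqrt{2} \sqrt{-8}}{4}\right) \left(-76\right) 41 = \left(-1 + \frac{\sqrt{2} \cdot 2 i \sqrt{2}}{4}\right) \left(-76\right) 41 = \left(-1 + i\right) \left(-76\right) 41 = \left(76 - 76 i\right) 41 = 3116 - 3116 i$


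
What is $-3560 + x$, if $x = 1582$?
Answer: $-1978$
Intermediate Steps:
$-3560 + x = -3560 + 1582 = -1978$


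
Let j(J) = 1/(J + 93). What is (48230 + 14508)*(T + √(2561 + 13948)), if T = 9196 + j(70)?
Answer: 94041062362/163 + 62738*√16509 ≈ 5.8500e+8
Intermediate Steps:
j(J) = 1/(93 + J)
T = 1498949/163 (T = 9196 + 1/(93 + 70) = 9196 + 1/163 = 1498949/163 ≈ 9196.0)
(48230 + 14508)*(T + √(2561 + 13948)) = (48230 + 14508)*(1498949/163 + √(2561 + 13948)) = 62738*(1498949/163 + √16509) = 94041062362/163 + 62738*√16509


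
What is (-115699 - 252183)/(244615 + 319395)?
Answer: -183941/282005 ≈ -0.65226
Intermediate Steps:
(-115699 - 252183)/(244615 + 319395) = -367882/564010 = -367882*1/564010 = -183941/282005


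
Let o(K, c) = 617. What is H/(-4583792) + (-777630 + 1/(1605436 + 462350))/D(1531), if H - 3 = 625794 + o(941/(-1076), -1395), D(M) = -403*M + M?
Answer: 821676164095537265/729191755450250568 ≈ 1.1268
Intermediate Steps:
D(M) = -402*M
H = 626414 (H = 3 + (625794 + 617) = 3 + 626411 = 626414)
H/(-4583792) + (-777630 + 1/(1605436 + 462350))/D(1531) = 626414/(-4583792) + (-777630 + 1/(1605436 + 462350))/((-402*1531)) = 626414*(-1/4583792) + (-777630 + 1/2067786)/(-615462) = -313207/2291896 + (-777630 + 1/2067786)*(-1/615462) = -313207/2291896 - 1607972427179/2067786*(-1/615462) = -313207/2291896 + 1607972427179/1272643707132 = 821676164095537265/729191755450250568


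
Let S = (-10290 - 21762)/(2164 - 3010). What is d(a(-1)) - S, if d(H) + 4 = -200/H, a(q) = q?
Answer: 22294/141 ≈ 158.11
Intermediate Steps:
d(H) = -4 - 200/H
S = 5342/141 (S = -32052/(-846) = -32052*(-1/846) = 5342/141 ≈ 37.887)
d(a(-1)) - S = (-4 - 200/(-1)) - 1*5342/141 = (-4 - 200*(-1)) - 5342/141 = (-4 + 200) - 5342/141 = 196 - 5342/141 = 22294/141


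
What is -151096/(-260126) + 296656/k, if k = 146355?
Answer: 49640796868/19035370365 ≈ 2.6078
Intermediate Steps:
-151096/(-260126) + 296656/k = -151096/(-260126) + 296656/146355 = -151096*(-1/260126) + 296656*(1/146355) = 75548/130063 + 296656/146355 = 49640796868/19035370365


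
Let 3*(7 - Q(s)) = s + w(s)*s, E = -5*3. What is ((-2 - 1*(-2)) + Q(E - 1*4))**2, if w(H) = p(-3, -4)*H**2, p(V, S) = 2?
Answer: 21031396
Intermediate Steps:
w(H) = 2*H**2
E = -15
Q(s) = 7 - 2*s**3/3 - s/3 (Q(s) = 7 - (s + (2*s**2)*s)/3 = 7 - (s + 2*s**3)/3 = 7 + (-2*s**3/3 - s/3) = 7 - 2*s**3/3 - s/3)
((-2 - 1*(-2)) + Q(E - 1*4))**2 = ((-2 - 1*(-2)) + (7 - 2*(-15 - 1*4)**3/3 - (-15 - 1*4)/3))**2 = ((-2 + 2) + (7 - 2*(-15 - 4)**3/3 - (-15 - 4)/3))**2 = (0 + (7 - 2/3*(-19)**3 - 1/3*(-19)))**2 = (0 + (7 - 2/3*(-6859) + 19/3))**2 = (0 + (7 + 13718/3 + 19/3))**2 = (0 + 4586)**2 = 4586**2 = 21031396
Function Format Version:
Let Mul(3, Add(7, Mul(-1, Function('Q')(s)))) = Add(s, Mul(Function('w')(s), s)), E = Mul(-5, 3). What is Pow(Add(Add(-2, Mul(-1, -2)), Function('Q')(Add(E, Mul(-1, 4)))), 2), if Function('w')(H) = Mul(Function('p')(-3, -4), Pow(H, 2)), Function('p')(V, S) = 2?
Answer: 21031396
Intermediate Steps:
Function('w')(H) = Mul(2, Pow(H, 2))
E = -15
Function('Q')(s) = Add(7, Mul(Rational(-2, 3), Pow(s, 3)), Mul(Rational(-1, 3), s)) (Function('Q')(s) = Add(7, Mul(Rational(-1, 3), Add(s, Mul(Mul(2, Pow(s, 2)), s)))) = Add(7, Mul(Rational(-1, 3), Add(s, Mul(2, Pow(s, 3))))) = Add(7, Add(Mul(Rational(-2, 3), Pow(s, 3)), Mul(Rational(-1, 3), s))) = Add(7, Mul(Rational(-2, 3), Pow(s, 3)), Mul(Rational(-1, 3), s)))
Pow(Add(Add(-2, Mul(-1, -2)), Function('Q')(Add(E, Mul(-1, 4)))), 2) = Pow(Add(Add(-2, Mul(-1, -2)), Add(7, Mul(Rational(-2, 3), Pow(Add(-15, Mul(-1, 4)), 3)), Mul(Rational(-1, 3), Add(-15, Mul(-1, 4))))), 2) = Pow(Add(Add(-2, 2), Add(7, Mul(Rational(-2, 3), Pow(Add(-15, -4), 3)), Mul(Rational(-1, 3), Add(-15, -4)))), 2) = Pow(Add(0, Add(7, Mul(Rational(-2, 3), Pow(-19, 3)), Mul(Rational(-1, 3), -19))), 2) = Pow(Add(0, Add(7, Mul(Rational(-2, 3), -6859), Rational(19, 3))), 2) = Pow(Add(0, Add(7, Rational(13718, 3), Rational(19, 3))), 2) = Pow(Add(0, 4586), 2) = Pow(4586, 2) = 21031396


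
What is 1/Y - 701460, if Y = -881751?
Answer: -618513056461/881751 ≈ -7.0146e+5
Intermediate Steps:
1/Y - 701460 = 1/(-881751) - 701460 = -1/881751 - 701460 = -618513056461/881751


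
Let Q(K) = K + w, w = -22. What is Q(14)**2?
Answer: 64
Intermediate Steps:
Q(K) = -22 + K (Q(K) = K - 22 = -22 + K)
Q(14)**2 = (-22 + 14)**2 = (-8)**2 = 64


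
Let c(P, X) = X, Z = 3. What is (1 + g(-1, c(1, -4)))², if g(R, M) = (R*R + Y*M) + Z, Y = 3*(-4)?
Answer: 2809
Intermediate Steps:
Y = -12
g(R, M) = 3 + R² - 12*M (g(R, M) = (R*R - 12*M) + 3 = (R² - 12*M) + 3 = 3 + R² - 12*M)
(1 + g(-1, c(1, -4)))² = (1 + (3 + (-1)² - 12*(-4)))² = (1 + (3 + 1 + 48))² = (1 + 52)² = 53² = 2809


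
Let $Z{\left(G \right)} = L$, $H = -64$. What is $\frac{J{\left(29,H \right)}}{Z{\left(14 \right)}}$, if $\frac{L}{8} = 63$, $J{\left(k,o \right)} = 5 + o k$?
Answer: $- \frac{617}{168} \approx -3.6726$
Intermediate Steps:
$J{\left(k,o \right)} = 5 + k o$
$L = 504$ ($L = 8 \cdot 63 = 504$)
$Z{\left(G \right)} = 504$
$\frac{J{\left(29,H \right)}}{Z{\left(14 \right)}} = \frac{5 + 29 \left(-64\right)}{504} = \left(5 - 1856\right) \frac{1}{504} = \left(-1851\right) \frac{1}{504} = - \frac{617}{168}$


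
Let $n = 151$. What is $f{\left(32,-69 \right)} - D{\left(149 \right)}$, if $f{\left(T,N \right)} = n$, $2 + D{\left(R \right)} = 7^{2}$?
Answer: $104$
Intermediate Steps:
$D{\left(R \right)} = 47$ ($D{\left(R \right)} = -2 + 7^{2} = -2 + 49 = 47$)
$f{\left(T,N \right)} = 151$
$f{\left(32,-69 \right)} - D{\left(149 \right)} = 151 - 47 = 104$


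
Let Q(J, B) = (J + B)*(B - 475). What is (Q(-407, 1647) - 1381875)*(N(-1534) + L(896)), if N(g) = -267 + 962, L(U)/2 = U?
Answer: 177584235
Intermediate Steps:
L(U) = 2*U
N(g) = 695
Q(J, B) = (-475 + B)*(B + J) (Q(J, B) = (B + J)*(-475 + B) = (-475 + B)*(B + J))
(Q(-407, 1647) - 1381875)*(N(-1534) + L(896)) = ((1647² - 475*1647 - 475*(-407) + 1647*(-407)) - 1381875)*(695 + 2*896) = ((2712609 - 782325 + 193325 - 670329) - 1381875)*(695 + 1792) = (1453280 - 1381875)*2487 = 71405*2487 = 177584235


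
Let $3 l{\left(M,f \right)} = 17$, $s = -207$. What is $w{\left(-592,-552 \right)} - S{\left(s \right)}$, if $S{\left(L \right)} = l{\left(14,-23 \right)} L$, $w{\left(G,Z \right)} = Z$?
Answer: $621$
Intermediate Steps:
$l{\left(M,f \right)} = \frac{17}{3}$ ($l{\left(M,f \right)} = \frac{1}{3} \cdot 17 = \frac{17}{3}$)
$S{\left(L \right)} = \frac{17 L}{3}$
$w{\left(-592,-552 \right)} - S{\left(s \right)} = -552 - \frac{17}{3} \left(-207\right) = -552 - -1173 = -552 + 1173 = 621$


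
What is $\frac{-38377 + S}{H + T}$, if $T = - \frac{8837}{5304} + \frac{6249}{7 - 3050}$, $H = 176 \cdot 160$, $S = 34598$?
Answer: $- \frac{3587843064}{26732023049} \approx -0.13422$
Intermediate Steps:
$H = 28160$
$T = - \frac{3531511}{949416}$ ($T = \left(-8837\right) \frac{1}{5304} + \frac{6249}{7 - 3050} = - \frac{8837}{5304} + \frac{6249}{-3043} = - \frac{8837}{5304} + 6249 \left(- \frac{1}{3043}\right) = - \frac{8837}{5304} - \frac{6249}{3043} = - \frac{3531511}{949416} \approx -3.7197$)
$\frac{-38377 + S}{H + T} = \frac{-38377 + 34598}{28160 - \frac{3531511}{949416}} = - \frac{3779}{\frac{26732023049}{949416}} = \left(-3779\right) \frac{949416}{26732023049} = - \frac{3587843064}{26732023049}$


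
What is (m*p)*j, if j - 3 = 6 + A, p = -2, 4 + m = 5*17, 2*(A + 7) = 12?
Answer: -1296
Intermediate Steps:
A = -1 (A = -7 + (½)*12 = -7 + 6 = -1)
m = 81 (m = -4 + 5*17 = -4 + 85 = 81)
j = 8 (j = 3 + (6 - 1) = 3 + 5 = 8)
(m*p)*j = (81*(-2))*8 = -162*8 = -1296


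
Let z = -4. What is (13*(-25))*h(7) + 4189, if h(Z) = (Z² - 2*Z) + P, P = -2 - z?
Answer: -7836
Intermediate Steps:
P = 2 (P = -2 - 1*(-4) = -2 + 4 = 2)
h(Z) = 2 + Z² - 2*Z (h(Z) = (Z² - 2*Z) + 2 = 2 + Z² - 2*Z)
(13*(-25))*h(7) + 4189 = (13*(-25))*(2 + 7² - 2*7) + 4189 = -325*(2 + 49 - 14) + 4189 = -325*37 + 4189 = -12025 + 4189 = -7836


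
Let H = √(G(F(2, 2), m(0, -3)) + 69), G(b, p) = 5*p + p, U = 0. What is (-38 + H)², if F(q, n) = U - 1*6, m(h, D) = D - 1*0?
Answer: (38 - √51)² ≈ 952.25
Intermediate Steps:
m(h, D) = D (m(h, D) = D + 0 = D)
F(q, n) = -6 (F(q, n) = 0 - 1*6 = 0 - 6 = -6)
G(b, p) = 6*p
H = √51 (H = √(6*(-3) + 69) = √(-18 + 69) = √51 ≈ 7.1414)
(-38 + H)² = (-38 + √51)²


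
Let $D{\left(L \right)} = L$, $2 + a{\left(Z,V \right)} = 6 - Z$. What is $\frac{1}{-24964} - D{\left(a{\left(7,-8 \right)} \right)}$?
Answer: $\frac{74891}{24964} \approx 3.0$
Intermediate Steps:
$a{\left(Z,V \right)} = 4 - Z$ ($a{\left(Z,V \right)} = -2 - \left(-6 + Z\right) = 4 - Z$)
$\frac{1}{-24964} - D{\left(a{\left(7,-8 \right)} \right)} = \frac{1}{-24964} - \left(4 - 7\right) = - \frac{1}{24964} - \left(4 - 7\right) = - \frac{1}{24964} - -3 = - \frac{1}{24964} + 3 = \frac{74891}{24964}$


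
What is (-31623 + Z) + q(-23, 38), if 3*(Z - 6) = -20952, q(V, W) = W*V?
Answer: -39475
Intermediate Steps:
q(V, W) = V*W
Z = -6978 (Z = 6 + (⅓)*(-20952) = 6 - 6984 = -6978)
(-31623 + Z) + q(-23, 38) = (-31623 - 6978) - 23*38 = -38601 - 874 = -39475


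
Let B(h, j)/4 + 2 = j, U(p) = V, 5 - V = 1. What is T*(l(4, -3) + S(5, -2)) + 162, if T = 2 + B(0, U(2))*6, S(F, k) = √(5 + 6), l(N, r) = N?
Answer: 362 + 50*√11 ≈ 527.83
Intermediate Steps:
V = 4 (V = 5 - 1*1 = 5 - 1 = 4)
U(p) = 4
B(h, j) = -8 + 4*j
S(F, k) = √11
T = 50 (T = 2 + (-8 + 4*4)*6 = 2 + (-8 + 16)*6 = 2 + 8*6 = 2 + 48 = 50)
T*(l(4, -3) + S(5, -2)) + 162 = 50*(4 + √11) + 162 = (200 + 50*√11) + 162 = 362 + 50*√11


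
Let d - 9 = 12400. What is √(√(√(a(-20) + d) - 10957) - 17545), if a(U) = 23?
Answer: √(-17545 + √(-10957 + 4*√777)) ≈ 0.3931 + 132.46*I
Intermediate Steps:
d = 12409 (d = 9 + 12400 = 12409)
√(√(√(a(-20) + d) - 10957) - 17545) = √(√(√(23 + 12409) - 10957) - 17545) = √(√(√12432 - 10957) - 17545) = √(√(4*√777 - 10957) - 17545) = √(√(-10957 + 4*√777) - 17545) = √(-17545 + √(-10957 + 4*√777))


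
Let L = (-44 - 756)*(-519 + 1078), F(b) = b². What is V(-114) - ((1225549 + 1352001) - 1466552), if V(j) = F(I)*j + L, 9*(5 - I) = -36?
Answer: -1567432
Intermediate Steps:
I = 9 (I = 5 - ⅑*(-36) = 5 + 4 = 9)
L = -447200 (L = -800*559 = -447200)
V(j) = -447200 + 81*j (V(j) = 9²*j - 447200 = 81*j - 447200 = -447200 + 81*j)
V(-114) - ((1225549 + 1352001) - 1466552) = (-447200 + 81*(-114)) - ((1225549 + 1352001) - 1466552) = (-447200 - 9234) - (2577550 - 1466552) = -456434 - 1*1110998 = -456434 - 1110998 = -1567432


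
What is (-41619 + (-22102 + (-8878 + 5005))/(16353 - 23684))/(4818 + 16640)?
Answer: -152541457/78654299 ≈ -1.9394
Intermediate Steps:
(-41619 + (-22102 + (-8878 + 5005))/(16353 - 23684))/(4818 + 16640) = (-41619 + (-22102 - 3873)/(-7331))/21458 = (-41619 - 25975*(-1/7331))*(1/21458) = (-41619 + 25975/7331)*(1/21458) = -305082914/7331*1/21458 = -152541457/78654299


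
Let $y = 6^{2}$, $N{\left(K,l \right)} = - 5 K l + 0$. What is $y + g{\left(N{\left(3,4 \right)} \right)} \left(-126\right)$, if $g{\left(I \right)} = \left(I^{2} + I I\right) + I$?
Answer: $-899604$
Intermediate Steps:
$N{\left(K,l \right)} = - 5 K l$ ($N{\left(K,l \right)} = - 5 K l + 0 = - 5 K l$)
$g{\left(I \right)} = I + 2 I^{2}$ ($g{\left(I \right)} = \left(I^{2} + I^{2}\right) + I = 2 I^{2} + I = I + 2 I^{2}$)
$y = 36$
$y + g{\left(N{\left(3,4 \right)} \right)} \left(-126\right) = 36 + \left(-5\right) 3 \cdot 4 \left(1 + 2 \left(\left(-5\right) 3 \cdot 4\right)\right) \left(-126\right) = 36 + - 60 \left(1 + 2 \left(-60\right)\right) \left(-126\right) = 36 + - 60 \left(1 - 120\right) \left(-126\right) = 36 + \left(-60\right) \left(-119\right) \left(-126\right) = 36 + 7140 \left(-126\right) = 36 - 899640 = -899604$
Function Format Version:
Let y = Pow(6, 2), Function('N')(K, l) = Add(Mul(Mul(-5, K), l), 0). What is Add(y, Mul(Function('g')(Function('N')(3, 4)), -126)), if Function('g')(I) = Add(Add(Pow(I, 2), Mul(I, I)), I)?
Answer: -899604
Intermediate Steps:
Function('N')(K, l) = Mul(-5, K, l) (Function('N')(K, l) = Add(Mul(-5, K, l), 0) = Mul(-5, K, l))
Function('g')(I) = Add(I, Mul(2, Pow(I, 2))) (Function('g')(I) = Add(Add(Pow(I, 2), Pow(I, 2)), I) = Add(Mul(2, Pow(I, 2)), I) = Add(I, Mul(2, Pow(I, 2))))
y = 36
Add(y, Mul(Function('g')(Function('N')(3, 4)), -126)) = Add(36, Mul(Mul(Mul(-5, 3, 4), Add(1, Mul(2, Mul(-5, 3, 4)))), -126)) = Add(36, Mul(Mul(-60, Add(1, Mul(2, -60))), -126)) = Add(36, Mul(Mul(-60, Add(1, -120)), -126)) = Add(36, Mul(Mul(-60, -119), -126)) = Add(36, Mul(7140, -126)) = Add(36, -899640) = -899604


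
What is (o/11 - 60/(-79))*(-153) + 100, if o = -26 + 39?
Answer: -171211/869 ≈ -197.02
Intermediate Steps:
o = 13
(o/11 - 60/(-79))*(-153) + 100 = (13/11 - 60/(-79))*(-153) + 100 = (13*(1/11) - 60*(-1/79))*(-153) + 100 = (13/11 + 60/79)*(-153) + 100 = (1687/869)*(-153) + 100 = -258111/869 + 100 = -171211/869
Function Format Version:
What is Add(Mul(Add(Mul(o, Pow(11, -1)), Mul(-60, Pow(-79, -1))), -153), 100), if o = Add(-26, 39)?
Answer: Rational(-171211, 869) ≈ -197.02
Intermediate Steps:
o = 13
Add(Mul(Add(Mul(o, Pow(11, -1)), Mul(-60, Pow(-79, -1))), -153), 100) = Add(Mul(Add(Mul(13, Pow(11, -1)), Mul(-60, Pow(-79, -1))), -153), 100) = Add(Mul(Add(Mul(13, Rational(1, 11)), Mul(-60, Rational(-1, 79))), -153), 100) = Add(Mul(Add(Rational(13, 11), Rational(60, 79)), -153), 100) = Add(Mul(Rational(1687, 869), -153), 100) = Add(Rational(-258111, 869), 100) = Rational(-171211, 869)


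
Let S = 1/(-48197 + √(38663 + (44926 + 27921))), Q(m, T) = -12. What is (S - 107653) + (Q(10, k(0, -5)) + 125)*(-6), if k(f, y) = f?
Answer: -251635504148166/2322839299 - 3*√12390/2322839299 ≈ -1.0833e+5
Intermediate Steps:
S = 1/(-48197 + 3*√12390) (S = 1/(-48197 + √(38663 + 72847)) = 1/(-48197 + √111510) = 1/(-48197 + 3*√12390) ≈ -2.0893e-5)
(S - 107653) + (Q(10, k(0, -5)) + 125)*(-6) = ((-48197/2322839299 - 3*√12390/2322839299) - 107653) + (-12 + 125)*(-6) = (-250060619103444/2322839299 - 3*√12390/2322839299) + 113*(-6) = (-250060619103444/2322839299 - 3*√12390/2322839299) - 678 = -251635504148166/2322839299 - 3*√12390/2322839299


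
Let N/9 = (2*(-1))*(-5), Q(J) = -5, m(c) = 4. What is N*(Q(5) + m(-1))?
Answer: -90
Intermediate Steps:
N = 90 (N = 9*((2*(-1))*(-5)) = 9*(-2*(-5)) = 9*10 = 90)
N*(Q(5) + m(-1)) = 90*(-5 + 4) = 90*(-1) = -90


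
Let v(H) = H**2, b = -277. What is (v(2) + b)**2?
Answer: 74529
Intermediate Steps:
(v(2) + b)**2 = (2**2 - 277)**2 = (4 - 277)**2 = (-273)**2 = 74529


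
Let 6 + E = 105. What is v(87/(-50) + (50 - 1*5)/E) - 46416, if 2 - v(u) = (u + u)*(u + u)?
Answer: -3510558599/75625 ≈ -46421.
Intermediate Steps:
E = 99 (E = -6 + 105 = 99)
v(u) = 2 - 4*u**2 (v(u) = 2 - (u + u)*(u + u) = 2 - 2*u*2*u = 2 - 4*u**2)
v(87/(-50) + (50 - 1*5)/E) - 46416 = (2 - 4*(87/(-50) + (50 - 1*5)/99)**2) - 46416 = (2 - 4*(87*(-1/50) + (50 - 5)*(1/99))**2) - 46416 = (2 - 4*(-87/50 + 45*(1/99))**2) - 46416 = (2 - 4*(-87/50 + 5/11)**2) - 46416 = (2 - 4*(-707/550)**2) - 46416 = (2 - 4*499849/302500) - 46416 = (2 - 499849/75625) - 46416 = -348599/75625 - 46416 = -3510558599/75625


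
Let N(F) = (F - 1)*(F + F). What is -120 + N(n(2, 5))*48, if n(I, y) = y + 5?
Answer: 8520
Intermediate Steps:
n(I, y) = 5 + y
N(F) = 2*F*(-1 + F) (N(F) = (-1 + F)*(2*F) = 2*F*(-1 + F))
-120 + N(n(2, 5))*48 = -120 + (2*(5 + 5)*(-1 + (5 + 5)))*48 = -120 + (2*10*(-1 + 10))*48 = -120 + (2*10*9)*48 = -120 + 180*48 = -120 + 8640 = 8520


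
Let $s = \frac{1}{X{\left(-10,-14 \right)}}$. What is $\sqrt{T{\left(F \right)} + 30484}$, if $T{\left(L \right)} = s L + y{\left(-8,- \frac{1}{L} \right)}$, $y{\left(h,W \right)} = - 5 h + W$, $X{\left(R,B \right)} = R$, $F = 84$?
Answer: $\frac{\sqrt{1345737435}}{210} \approx 174.69$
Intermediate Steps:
$y{\left(h,W \right)} = W - 5 h$
$s = - \frac{1}{10}$ ($s = \frac{1}{-10} = - \frac{1}{10} \approx -0.1$)
$T{\left(L \right)} = 40 - \frac{1}{L} - \frac{L}{10}$ ($T{\left(L \right)} = - \frac{L}{10} - \left(-40 + \frac{1}{L}\right) = - \frac{L}{10} + \left(- \frac{1}{L} + 40\right) = - \frac{L}{10} + \left(40 - \frac{1}{L}\right) = 40 - \frac{1}{L} - \frac{L}{10}$)
$\sqrt{T{\left(F \right)} + 30484} = \sqrt{\left(40 - \frac{1}{84} - \frac{42}{5}\right) + 30484} = \sqrt{\frac{13267}{420} + 30484} = \sqrt{\frac{12816547}{420}} = \frac{\sqrt{1345737435}}{210}$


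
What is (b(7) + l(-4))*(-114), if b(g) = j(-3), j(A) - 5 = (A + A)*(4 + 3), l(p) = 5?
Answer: 3648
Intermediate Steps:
j(A) = 5 + 14*A (j(A) = 5 + (A + A)*(4 + 3) = 5 + (2*A)*7 = 5 + 14*A)
b(g) = -37 (b(g) = 5 + 14*(-3) = 5 - 42 = -37)
(b(7) + l(-4))*(-114) = (-37 + 5)*(-114) = -32*(-114) = 3648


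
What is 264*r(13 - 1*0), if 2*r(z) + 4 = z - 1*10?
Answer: -132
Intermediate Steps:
r(z) = -7 + z/2 (r(z) = -2 + (z - 1*10)/2 = -2 + (z - 10)/2 = -2 + (-10 + z)/2 = -2 + (-5 + z/2) = -7 + z/2)
264*r(13 - 1*0) = 264*(-7 + (13 - 1*0)/2) = 264*(-7 + (13 + 0)/2) = 264*(-7 + (1/2)*13) = 264*(-7 + 13/2) = 264*(-1/2) = -132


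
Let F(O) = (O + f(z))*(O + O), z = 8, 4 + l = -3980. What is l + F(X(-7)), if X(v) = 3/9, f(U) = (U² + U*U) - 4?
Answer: -35110/9 ≈ -3901.1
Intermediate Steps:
l = -3984 (l = -4 - 3980 = -3984)
f(U) = -4 + 2*U² (f(U) = (U² + U²) - 4 = 2*U² - 4 = -4 + 2*U²)
X(v) = ⅓ (X(v) = 3*(⅑) = ⅓)
F(O) = 2*O*(124 + O) (F(O) = (O + (-4 + 2*8²))*(O + O) = (O + (-4 + 2*64))*(2*O) = (O + (-4 + 128))*(2*O) = (O + 124)*(2*O) = (124 + O)*(2*O) = 2*O*(124 + O))
l + F(X(-7)) = -3984 + 2*(⅓)*(124 + ⅓) = -3984 + 2*(⅓)*(373/3) = -3984 + 746/9 = -35110/9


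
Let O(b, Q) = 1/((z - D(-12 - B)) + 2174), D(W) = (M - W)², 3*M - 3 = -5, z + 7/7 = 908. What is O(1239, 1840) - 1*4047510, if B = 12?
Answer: -92400605781/22829 ≈ -4.0475e+6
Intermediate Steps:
z = 907 (z = -1 + 908 = 907)
M = -⅔ (M = 1 + (⅓)*(-5) = 1 - 5/3 = -⅔ ≈ -0.66667)
D(W) = (-⅔ - W)²
O(b, Q) = 9/22829 (O(b, Q) = 1/((907 - (2 + 3*(-12 - 1*12))²/9) + 2174) = 1/((907 - (2 + 3*(-12 - 12))²/9) + 2174) = 1/((907 - (2 + 3*(-24))²/9) + 2174) = 1/((907 - (2 - 72)²/9) + 2174) = 1/((907 - (-70)²/9) + 2174) = 1/((907 - 4900/9) + 2174) = 1/(3263/9 + 2174) = 1/(22829/9) = 9/22829)
O(1239, 1840) - 1*4047510 = 9/22829 - 1*4047510 = 9/22829 - 4047510 = -92400605781/22829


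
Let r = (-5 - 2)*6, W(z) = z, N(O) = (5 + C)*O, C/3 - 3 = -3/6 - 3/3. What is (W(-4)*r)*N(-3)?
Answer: -4788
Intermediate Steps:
C = 9/2 (C = 9 + 3*(-3/6 - 3/3) = 9 + 3*(-3*⅙ - 3*⅓) = 9 + 3*(-½ - 1) = 9 + 3*(-3/2) = 9 - 9/2 = 9/2 ≈ 4.5000)
N(O) = 19*O/2 (N(O) = (5 + 9/2)*O = 19*O/2)
r = -42 (r = -7*6 = -42)
(W(-4)*r)*N(-3) = (-4*(-42))*((19/2)*(-3)) = 168*(-57/2) = -4788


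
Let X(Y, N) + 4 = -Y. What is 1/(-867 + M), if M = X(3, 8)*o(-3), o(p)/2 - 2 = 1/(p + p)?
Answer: -3/2678 ≈ -0.0011202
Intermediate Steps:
o(p) = 4 + 1/p (o(p) = 4 + 2/(p + p) = 4 + 2/((2*p)) = 4 + 2*(1/(2*p)) = 4 + 1/p)
X(Y, N) = -4 - Y
M = -77/3 (M = (-4 - 1*3)*(4 + 1/(-3)) = (-4 - 3)*(4 - ⅓) = -7*11/3 = -77/3 ≈ -25.667)
1/(-867 + M) = 1/(-867 - 77/3) = 1/(-2678/3) = -3/2678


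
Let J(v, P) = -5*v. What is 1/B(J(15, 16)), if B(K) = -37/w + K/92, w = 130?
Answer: -5980/6577 ≈ -0.90923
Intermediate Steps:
B(K) = -37/130 + K/92
1/B(J(15, 16)) = 1/(-37/130 + (-5*15)/92) = 1/(-37/130 + (1/92)*(-75)) = 1/(-37/130 - 75/92) = 1/(-6577/5980) = -5980/6577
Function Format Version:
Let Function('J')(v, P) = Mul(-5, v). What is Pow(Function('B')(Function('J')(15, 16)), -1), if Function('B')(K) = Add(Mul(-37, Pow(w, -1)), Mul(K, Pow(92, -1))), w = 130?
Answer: Rational(-5980, 6577) ≈ -0.90923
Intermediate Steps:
Function('B')(K) = Add(Rational(-37, 130), Mul(Rational(1, 92), K)) (Function('B')(K) = Add(Mul(-37, Pow(130, -1)), Mul(K, Pow(92, -1))) = Add(Mul(-37, Rational(1, 130)), Mul(K, Rational(1, 92))) = Add(Rational(-37, 130), Mul(Rational(1, 92), K)))
Pow(Function('B')(Function('J')(15, 16)), -1) = Pow(Add(Rational(-37, 130), Mul(Rational(1, 92), Mul(-5, 15))), -1) = Pow(Add(Rational(-37, 130), Mul(Rational(1, 92), -75)), -1) = Pow(Add(Rational(-37, 130), Rational(-75, 92)), -1) = Pow(Rational(-6577, 5980), -1) = Rational(-5980, 6577)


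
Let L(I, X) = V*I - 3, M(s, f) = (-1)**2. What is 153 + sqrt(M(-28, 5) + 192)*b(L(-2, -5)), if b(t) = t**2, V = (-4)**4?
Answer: 153 + 265225*sqrt(193) ≈ 3.6848e+6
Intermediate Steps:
V = 256
M(s, f) = 1
L(I, X) = -3 + 256*I (L(I, X) = 256*I - 3 = -3 + 256*I)
153 + sqrt(M(-28, 5) + 192)*b(L(-2, -5)) = 153 + sqrt(1 + 192)*(-3 + 256*(-2))**2 = 153 + sqrt(193)*(-3 - 512)**2 = 153 + sqrt(193)*(-515)**2 = 153 + sqrt(193)*265225 = 153 + 265225*sqrt(193)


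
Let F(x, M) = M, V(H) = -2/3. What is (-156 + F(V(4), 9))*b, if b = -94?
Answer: 13818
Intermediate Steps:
V(H) = -⅔ (V(H) = -2*⅓ = -⅔)
(-156 + F(V(4), 9))*b = (-156 + 9)*(-94) = -147*(-94) = 13818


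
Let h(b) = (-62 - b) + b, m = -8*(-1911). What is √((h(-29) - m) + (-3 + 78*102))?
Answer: I*√7397 ≈ 86.006*I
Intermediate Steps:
m = 15288
h(b) = -62
√((h(-29) - m) + (-3 + 78*102)) = √((-62 - 1*15288) + (-3 + 78*102)) = √((-62 - 15288) + (-3 + 7956)) = √(-15350 + 7953) = √(-7397) = I*√7397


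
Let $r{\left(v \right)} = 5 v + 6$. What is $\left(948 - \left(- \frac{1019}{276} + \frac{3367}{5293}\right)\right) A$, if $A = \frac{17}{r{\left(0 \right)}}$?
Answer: $\frac{23619241363}{8765208} \approx 2694.7$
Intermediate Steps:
$r{\left(v \right)} = 6 + 5 v$
$A = \frac{17}{6}$ ($A = \frac{17}{6 + 5 \cdot 0} = \frac{17}{6 + 0} = \frac{17}{6} \approx 2.8333$)
$\left(948 - \left(- \frac{1019}{276} + \frac{3367}{5293}\right)\right) A = \left(948 - \left(- \frac{1019}{276} + \frac{3367}{5293}\right)\right) \frac{17}{6} = \left(948 - - \frac{4464275}{1460868}\right) \frac{17}{6} = \left(948 + \left(- \frac{3367}{5293} + \frac{1019}{276}\right)\right) \frac{17}{6} = \left(948 + \frac{4464275}{1460868}\right) \frac{17}{6} = \frac{1389367139}{1460868} \cdot \frac{17}{6} = \frac{23619241363}{8765208}$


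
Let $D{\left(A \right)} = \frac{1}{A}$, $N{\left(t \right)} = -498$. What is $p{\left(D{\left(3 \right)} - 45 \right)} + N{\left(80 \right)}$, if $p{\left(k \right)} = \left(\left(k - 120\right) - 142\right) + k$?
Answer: $- \frac{2548}{3} \approx -849.33$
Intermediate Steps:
$p{\left(k \right)} = -262 + 2 k$ ($p{\left(k \right)} = \left(\left(k - 120\right) - 142\right) + k = \left(\left(-120 + k\right) - 142\right) + k = \left(-262 + k\right) + k = -262 + 2 k$)
$p{\left(D{\left(3 \right)} - 45 \right)} + N{\left(80 \right)} = \left(-262 + 2 \left(\frac{1}{3} - 45\right)\right) - 498 = \left(-262 + 2 \left(- \frac{134}{3}\right)\right) - 498 = \left(-262 - \frac{268}{3}\right) - 498 = - \frac{1054}{3} - 498 = - \frac{2548}{3}$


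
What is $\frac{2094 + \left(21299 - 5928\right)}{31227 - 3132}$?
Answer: $\frac{3493}{5619} \approx 0.62164$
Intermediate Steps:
$\frac{2094 + \left(21299 - 5928\right)}{31227 - 3132} = \frac{2094 + 15371}{28095} = 17465 \cdot \frac{1}{28095} = \frac{3493}{5619}$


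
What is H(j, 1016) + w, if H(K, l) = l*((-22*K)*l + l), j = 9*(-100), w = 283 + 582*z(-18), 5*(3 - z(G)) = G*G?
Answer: 102198326857/5 ≈ 2.0440e+10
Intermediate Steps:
z(G) = 3 - G²/5 (z(G) = 3 - G*G/5 = 3 - G²/5)
w = -178423/5 (w = 283 + 582*(3 - ⅕*(-18)²) = 283 + 582*(3 - ⅕*324) = 283 + 582*(3 - 324/5) = 283 + 582*(-309/5) = 283 - 179838/5 = -178423/5 ≈ -35685.)
j = -900
H(K, l) = l*(l - 22*K*l) (H(K, l) = l*(-22*K*l + l) = l*(l - 22*K*l))
H(j, 1016) + w = 1016²*(1 - 22*(-900)) - 178423/5 = 1032256*(1 + 19800) - 178423/5 = 1032256*19801 - 178423/5 = 20439701056 - 178423/5 = 102198326857/5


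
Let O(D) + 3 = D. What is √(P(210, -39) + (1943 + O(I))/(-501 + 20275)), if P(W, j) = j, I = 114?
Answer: I*√3802204042/9887 ≈ 6.2367*I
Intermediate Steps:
O(D) = -3 + D
√(P(210, -39) + (1943 + O(I))/(-501 + 20275)) = √(-39 + (1943 + (-3 + 114))/(-501 + 20275)) = √(-39 + (1943 + 111)/19774) = √(-39 + 2054*(1/19774)) = √(-39 + 1027/9887) = √(-384566/9887) = I*√3802204042/9887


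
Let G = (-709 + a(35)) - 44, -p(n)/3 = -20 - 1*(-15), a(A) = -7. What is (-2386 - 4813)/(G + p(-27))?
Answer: 7199/745 ≈ 9.6631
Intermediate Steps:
p(n) = 15 (p(n) = -3*(-20 - 1*(-15)) = -3*(-20 + 15) = -3*(-5) = 15)
G = -760 (G = (-709 - 7) - 44 = -716 - 44 = -760)
(-2386 - 4813)/(G + p(-27)) = (-2386 - 4813)/(-760 + 15) = -7199/(-745) = -7199*(-1/745) = 7199/745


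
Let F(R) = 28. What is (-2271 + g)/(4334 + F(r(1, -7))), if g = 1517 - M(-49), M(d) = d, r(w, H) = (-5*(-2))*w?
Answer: -235/1454 ≈ -0.16162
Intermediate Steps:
r(w, H) = 10*w
g = 1566 (g = 1517 - 1*(-49) = 1517 + 49 = 1566)
(-2271 + g)/(4334 + F(r(1, -7))) = (-2271 + 1566)/(4334 + 28) = -705/4362 = -705*1/4362 = -235/1454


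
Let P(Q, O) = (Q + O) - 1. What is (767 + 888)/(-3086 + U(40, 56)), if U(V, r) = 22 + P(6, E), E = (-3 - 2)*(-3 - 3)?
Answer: -1655/3029 ≈ -0.54638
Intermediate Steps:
E = 30 (E = -5*(-6) = 30)
P(Q, O) = -1 + O + Q (P(Q, O) = (O + Q) - 1 = -1 + O + Q)
U(V, r) = 57 (U(V, r) = 22 + (-1 + 30 + 6) = 22 + 35 = 57)
(767 + 888)/(-3086 + U(40, 56)) = (767 + 888)/(-3086 + 57) = 1655/(-3029) = 1655*(-1/3029) = -1655/3029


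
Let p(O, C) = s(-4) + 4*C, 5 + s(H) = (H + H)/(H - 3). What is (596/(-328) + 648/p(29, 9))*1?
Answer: 37603/2050 ≈ 18.343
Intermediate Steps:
s(H) = -5 + 2*H/(-3 + H) (s(H) = -5 + (H + H)/(H - 3) = -5 + (2*H)/(-3 + H) = -5 + 2*H/(-3 + H))
p(O, C) = -27/7 + 4*C (p(O, C) = 3*(5 - 1*(-4))/(-3 - 4) + 4*C = 3*(5 + 4)/(-7) + 4*C = 3*(-⅐)*9 + 4*C = -27/7 + 4*C)
(596/(-328) + 648/p(29, 9))*1 = (596/(-328) + 648/(-27/7 + 4*9))*1 = (596*(-1/328) + 648/(-27/7 + 36))*1 = (-149/82 + 648/(225/7))*1 = (-149/82 + 648*(7/225))*1 = (-149/82 + 504/25)*1 = (37603/2050)*1 = 37603/2050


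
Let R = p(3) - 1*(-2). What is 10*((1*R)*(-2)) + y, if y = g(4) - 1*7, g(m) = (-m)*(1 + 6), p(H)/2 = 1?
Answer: -115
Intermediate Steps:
p(H) = 2 (p(H) = 2*1 = 2)
R = 4 (R = 2 - 1*(-2) = 2 + 2 = 4)
g(m) = -7*m (g(m) = -m*7 = -7*m)
y = -35 (y = -7*4 - 1*7 = -28 - 7 = -35)
10*((1*R)*(-2)) + y = 10*((1*4)*(-2)) - 35 = 10*(4*(-2)) - 35 = 10*(-8) - 35 = -80 - 35 = -115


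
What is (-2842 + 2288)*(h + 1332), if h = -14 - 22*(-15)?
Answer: -912992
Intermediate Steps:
h = 316 (h = -14 + 330 = 316)
(-2842 + 2288)*(h + 1332) = (-2842 + 2288)*(316 + 1332) = -554*1648 = -912992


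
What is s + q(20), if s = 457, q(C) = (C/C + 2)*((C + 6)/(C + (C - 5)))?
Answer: 16073/35 ≈ 459.23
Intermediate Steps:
q(C) = 3*(6 + C)/(-5 + 2*C) (q(C) = (1 + 2)*((6 + C)/(C + (-5 + C))) = 3*((6 + C)/(-5 + 2*C)) = 3*(6 + C)/(-5 + 2*C))
s + q(20) = 457 + 3*(6 + 20)/(-5 + 2*20) = 457 + 3*26/(-5 + 40) = 457 + 3*26/35 = 457 + 3*(1/35)*26 = 457 + 78/35 = 16073/35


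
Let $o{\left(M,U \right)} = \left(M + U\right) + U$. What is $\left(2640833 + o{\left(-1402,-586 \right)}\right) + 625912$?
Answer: $3264171$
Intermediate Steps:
$o{\left(M,U \right)} = M + 2 U$
$\left(2640833 + o{\left(-1402,-586 \right)}\right) + 625912 = \left(2640833 + \left(-1402 + 2 \left(-586\right)\right)\right) + 625912 = \left(2640833 - 2574\right) + 625912 = 2638259 + 625912 = 3264171$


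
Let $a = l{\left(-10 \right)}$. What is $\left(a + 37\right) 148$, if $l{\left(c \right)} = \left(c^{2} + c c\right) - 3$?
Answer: $34632$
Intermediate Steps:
$l{\left(c \right)} = -3 + 2 c^{2}$ ($l{\left(c \right)} = \left(c^{2} + c^{2}\right) - 3 = 2 c^{2} - 3 = -3 + 2 c^{2}$)
$a = 197$ ($a = -3 + 2 \left(-10\right)^{2} = -3 + 2 \cdot 100 = -3 + 200 = 197$)
$\left(a + 37\right) 148 = \left(197 + 37\right) 148 = 234 \cdot 148 = 34632$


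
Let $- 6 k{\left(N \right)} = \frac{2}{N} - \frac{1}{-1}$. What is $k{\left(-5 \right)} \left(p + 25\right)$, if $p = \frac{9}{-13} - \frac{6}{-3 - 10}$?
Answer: $- \frac{161}{65} \approx -2.4769$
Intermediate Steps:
$k{\left(N \right)} = - \frac{1}{6} - \frac{1}{3 N}$ ($k{\left(N \right)} = - \frac{\frac{2}{N} - \frac{1}{-1}}{6} = - \frac{\frac{2}{N} - -1}{6} = - \frac{\frac{2}{N} + 1}{6} = - \frac{1 + \frac{2}{N}}{6} = - \frac{1}{6} - \frac{1}{3 N}$)
$p = - \frac{3}{13}$ ($p = 9 \left(- \frac{1}{13}\right) - \frac{6}{-13} = - \frac{9}{13} - - \frac{6}{13} = - \frac{9}{13} + \frac{6}{13} = - \frac{3}{13} \approx -0.23077$)
$k{\left(-5 \right)} \left(p + 25\right) = \frac{-2 - -5}{6 \left(-5\right)} \left(- \frac{3}{13} + 25\right) = \frac{1}{6} \left(- \frac{1}{5}\right) \left(-2 + 5\right) \frac{322}{13} = \frac{1}{6} \left(- \frac{1}{5}\right) 3 \cdot \frac{322}{13} = \left(- \frac{1}{10}\right) \frac{322}{13} = - \frac{161}{65}$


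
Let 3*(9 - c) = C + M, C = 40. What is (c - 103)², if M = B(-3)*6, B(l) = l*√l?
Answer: 102712/9 - 1288*I*√3 ≈ 11412.0 - 2230.9*I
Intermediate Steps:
B(l) = l^(3/2)
M = -18*I*√3 (M = (-3)^(3/2)*6 = -3*I*√3*6 = -18*I*√3 ≈ -31.177*I)
c = -13/3 + 6*I*√3 (c = 9 - (40 - 18*I*√3)/3 = 9 + (-40/3 + 6*I*√3) = -13/3 + 6*I*√3 ≈ -4.3333 + 10.392*I)
(c - 103)² = ((-13/3 + 6*I*√3) - 103)² = (-322/3 + 6*I*√3)²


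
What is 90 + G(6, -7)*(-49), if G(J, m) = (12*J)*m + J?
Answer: 24492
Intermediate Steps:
G(J, m) = J + 12*J*m (G(J, m) = 12*J*m + J = J + 12*J*m)
90 + G(6, -7)*(-49) = 90 + (6*(1 + 12*(-7)))*(-49) = 90 + (6*(1 - 84))*(-49) = 90 + (6*(-83))*(-49) = 90 - 498*(-49) = 90 + 24402 = 24492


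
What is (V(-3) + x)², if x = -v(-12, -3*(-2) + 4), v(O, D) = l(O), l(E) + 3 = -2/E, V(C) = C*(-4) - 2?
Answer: 5929/36 ≈ 164.69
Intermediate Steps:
V(C) = -2 - 4*C (V(C) = -4*C - 2 = -2 - 4*C)
l(E) = -3 - 2/E
v(O, D) = -3 - 2/O
x = 17/6 (x = -(-3 - 2/(-12)) = -(-3 - 2*(-1/12)) = -(-3 + ⅙) = -1*(-17/6) = 17/6 ≈ 2.8333)
(V(-3) + x)² = ((-2 - 4*(-3)) + 17/6)² = ((-2 + 12) + 17/6)² = (10 + 17/6)² = (77/6)² = 5929/36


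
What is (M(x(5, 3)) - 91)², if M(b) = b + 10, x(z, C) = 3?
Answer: 6084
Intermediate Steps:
M(b) = 10 + b
(M(x(5, 3)) - 91)² = ((10 + 3) - 91)² = (13 - 91)² = (-78)² = 6084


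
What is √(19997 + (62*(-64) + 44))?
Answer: √16073 ≈ 126.78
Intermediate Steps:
√(19997 + (62*(-64) + 44)) = √(19997 + (-3968 + 44)) = √(19997 - 3924) = √16073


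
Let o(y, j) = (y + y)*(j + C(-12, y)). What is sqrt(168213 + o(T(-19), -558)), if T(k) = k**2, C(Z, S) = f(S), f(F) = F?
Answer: sqrt(25979) ≈ 161.18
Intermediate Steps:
C(Z, S) = S
o(y, j) = 2*y*(j + y) (o(y, j) = (y + y)*(j + y) = (2*y)*(j + y) = 2*y*(j + y))
sqrt(168213 + o(T(-19), -558)) = sqrt(168213 + 2*(-19)**2*(-558 + (-19)**2)) = sqrt(168213 + 2*361*(-558 + 361)) = sqrt(168213 + 2*361*(-197)) = sqrt(168213 - 142234) = sqrt(25979)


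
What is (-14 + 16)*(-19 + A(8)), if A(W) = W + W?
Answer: -6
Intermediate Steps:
A(W) = 2*W
(-14 + 16)*(-19 + A(8)) = (-14 + 16)*(-19 + 2*8) = 2*(-19 + 16) = 2*(-3) = -6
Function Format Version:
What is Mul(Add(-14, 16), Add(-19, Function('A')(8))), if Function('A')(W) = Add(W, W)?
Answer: -6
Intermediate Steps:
Function('A')(W) = Mul(2, W)
Mul(Add(-14, 16), Add(-19, Function('A')(8))) = Mul(Add(-14, 16), Add(-19, Mul(2, 8))) = Mul(2, Add(-19, 16)) = Mul(2, -3) = -6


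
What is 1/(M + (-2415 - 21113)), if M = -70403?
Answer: -1/93931 ≈ -1.0646e-5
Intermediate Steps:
1/(M + (-2415 - 21113)) = 1/(-70403 + (-2415 - 21113)) = 1/(-70403 - 23528) = 1/(-93931) = -1/93931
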